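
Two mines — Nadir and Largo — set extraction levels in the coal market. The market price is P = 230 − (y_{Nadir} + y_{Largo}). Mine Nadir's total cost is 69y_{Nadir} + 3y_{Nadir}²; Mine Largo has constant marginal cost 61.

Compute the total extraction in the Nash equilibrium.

89.6

Mine Nadir's profit: π = y_{Nadir}(230 − (y_{Nadir} + y_{Largo})) − 69y_{Nadir} − 3y_{Nadir}².
∂π/∂y_{Nadir} = 161 − 8y_{Nadir} − y_{Largo} = 0, so y_{Nadir} = 20.125 − 0.125y_{Largo}.
For Largo: ∂π/∂y_{Largo} = 169 − 2y_{Largo} − y_{Nadir} = 0 ⇒ y_{Largo} = 84.5 − 0.5y_{Nadir}.
Substituting the second reaction function into the first: y_{Nadir} = 20.125 − 0.125(84.5 − 0.5y_{Nadir}), which gives 0.9375y_{Nadir} = 9.5625 ⇒ y_{Nadir} = 10.2.
Then y_{Largo} = 84.5 − 0.5·10.2 = 79.4.
Total extraction: 10.2 + 79.4 = 89.6.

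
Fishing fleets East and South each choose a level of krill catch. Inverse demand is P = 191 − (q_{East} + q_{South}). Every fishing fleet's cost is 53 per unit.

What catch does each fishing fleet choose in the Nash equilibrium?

Fishing fleet East's profit: π = q_{East}(191 − (q_{East} + q_{South})) − 53q_{East}.
∂π/∂q_{East} = 138 − 2q_{East} − q_{South} = 0, so q_{East} = 69 − 0.5q_{South}.
Setting q_{East} = q_{South} in the reaction function: q_{East} = 69 − 0.5q_{East}, so q_{East} = 69 / 1.5 = 46.

46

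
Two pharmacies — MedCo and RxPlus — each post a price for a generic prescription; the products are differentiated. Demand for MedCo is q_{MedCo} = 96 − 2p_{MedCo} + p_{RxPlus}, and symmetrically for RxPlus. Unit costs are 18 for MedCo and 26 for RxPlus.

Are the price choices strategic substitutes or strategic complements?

strategic complements

MedCo's profit: π = (p_{MedCo} − 18)(96 − 2p_{MedCo} + p_{RxPlus}).
∂π/∂p_{MedCo} = 132 − 4p_{MedCo} + p_{RxPlus} = 0 ⇒ p_{MedCo} = 33 + 0.25p_{RxPlus}.
The best-response slope dp_{MedCo}/dp_{RxPlus} = 0.25 > 0: the reaction function is upward-sloping, so the choices are strategic complements.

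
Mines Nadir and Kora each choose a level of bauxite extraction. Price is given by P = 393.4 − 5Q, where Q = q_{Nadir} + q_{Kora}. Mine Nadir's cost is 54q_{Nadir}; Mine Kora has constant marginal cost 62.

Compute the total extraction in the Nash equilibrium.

Mine Nadir's profit: π = q_{Nadir}(393.4 − 5(q_{Nadir} + q_{Kora})) − 54q_{Nadir}.
∂π/∂q_{Nadir} = 339.4 − 10q_{Nadir} − 5q_{Kora} = 0, so q_{Nadir} = 33.94 − 0.5q_{Kora}.
By the same steps for Kora: q_{Kora} = 33.14 − 0.5q_{Nadir}.
Substituting the second reaction function into the first: q_{Nadir} = 33.94 − 0.5(33.14 − 0.5q_{Nadir}), which gives 0.75q_{Nadir} = 17.37 ⇒ q_{Nadir} = 23.16.
Then q_{Kora} = 33.14 − 0.5·23.16 = 21.56.
Total extraction: 23.16 + 21.56 = 44.72.

44.72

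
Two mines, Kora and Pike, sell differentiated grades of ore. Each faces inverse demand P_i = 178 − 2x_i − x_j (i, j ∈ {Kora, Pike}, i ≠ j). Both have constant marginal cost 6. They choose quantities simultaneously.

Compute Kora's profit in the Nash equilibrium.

Mine Kora's profit: π = x_{Kora}(178 − 2x_{Kora} − x_{Pike}) − 6x_{Kora}.
∂π/∂x_{Kora} = 172 − 4x_{Kora} − x_{Pike} = 0 ⇒ x_{Kora} = 43 − 0.25x_{Pike}.
Setting x_{Kora} = x_{Pike} in the reaction function: x_{Kora} = 43 − 0.25x_{Kora}, so x_{Kora} = 43 / 1.25 = 34.4.
P_{Kora} = 178 − 2·34.4 − 34.4 = 74.8.
Profit = (74.8 − 6)·34.4 = 2366.72.

2366.72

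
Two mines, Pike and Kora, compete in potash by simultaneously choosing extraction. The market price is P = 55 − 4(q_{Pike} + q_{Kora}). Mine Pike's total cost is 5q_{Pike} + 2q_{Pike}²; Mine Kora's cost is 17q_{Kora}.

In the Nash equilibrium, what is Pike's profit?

57.66

Mine Pike's profit: π = q_{Pike}(55 − 4(q_{Pike} + q_{Kora})) − 5q_{Pike} − 2q_{Pike}².
∂π/∂q_{Pike} = 50 − 12q_{Pike} − 4q_{Kora} = 0, so q_{Pike} = 25/6 − (1/3)q_{Kora}.
For Kora: ∂π/∂q_{Kora} = 38 − 8q_{Kora} − 4q_{Pike} = 0 ⇒ q_{Kora} = 4.75 − 0.5q_{Pike}.
Substituting the second reaction function into the first: q_{Pike} = 25/6 − (1/3)(4.75 − 0.5q_{Pike}), which gives (5/6)q_{Pike} = 31/12 ⇒ q_{Pike} = 3.1.
Then q_{Kora} = 4.75 − 0.5·3.1 = 3.2.
Price P = 55 − 4·6.3 = 29.8.
Pike's profit: (29.8 − 5)·3.1 − 2(3.1)² = 57.66.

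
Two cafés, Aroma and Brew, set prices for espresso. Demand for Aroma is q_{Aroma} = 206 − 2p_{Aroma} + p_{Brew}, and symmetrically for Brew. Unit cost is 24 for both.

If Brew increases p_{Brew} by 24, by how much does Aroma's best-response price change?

6

Aroma's profit: π = (p_{Aroma} − 24)(206 − 2p_{Aroma} + p_{Brew}).
∂π/∂p_{Aroma} = 254 − 4p_{Aroma} + p_{Brew} = 0 ⇒ p_{Aroma} = 63.5 + 0.25p_{Brew}.
The reaction-function slope is 0.25, so a 24-unit rise in p_{Brew} moves p_{Aroma} by 0.25 × 24 = 6. Aroma's best response rises — the actions are strategic complements.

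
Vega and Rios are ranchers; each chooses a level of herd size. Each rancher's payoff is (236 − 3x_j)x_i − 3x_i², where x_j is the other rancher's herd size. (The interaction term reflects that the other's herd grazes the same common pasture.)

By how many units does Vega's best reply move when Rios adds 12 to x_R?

Vega's payoff is (236 − 3x_R)x_V − 3x_V².
∂π/∂x_V = 236 − 3x_R − 6x_V = 0, so x_V = 118/3 − 0.5x_R.
The reaction-function slope is −0.5, so a 12-unit rise in x_R moves x_V by −0.5 × 12 = −6. Vega's best response falls — the actions are strategic substitutes.

-6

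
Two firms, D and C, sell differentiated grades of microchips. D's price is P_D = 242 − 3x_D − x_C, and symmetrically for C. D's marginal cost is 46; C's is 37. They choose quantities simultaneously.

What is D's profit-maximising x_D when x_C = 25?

Firm D's profit: π = x_D(242 − 3x_D − x_C) − 46x_D.
∂π/∂x_D = 196 − 6x_D − x_C = 0 ⇒ x_D = 98/3 − (1/6)x_C.
At x_C = 25: x_D = 98/3 − (1/6)·25 = 28.5.

28.5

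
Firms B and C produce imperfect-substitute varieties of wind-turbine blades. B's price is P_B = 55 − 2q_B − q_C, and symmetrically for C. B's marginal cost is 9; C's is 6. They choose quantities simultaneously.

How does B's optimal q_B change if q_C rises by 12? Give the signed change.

-3

Firm B's profit: π = q_B(55 − 2q_B − q_C) − 9q_B.
∂π/∂q_B = 46 − 4q_B − q_C = 0 ⇒ q_B = 11.5 − 0.25q_C.
The reaction-function slope is −0.25, so a 12-unit rise in q_C moves q_B by −0.25 × 12 = −3. B's best response falls — the actions are strategic substitutes.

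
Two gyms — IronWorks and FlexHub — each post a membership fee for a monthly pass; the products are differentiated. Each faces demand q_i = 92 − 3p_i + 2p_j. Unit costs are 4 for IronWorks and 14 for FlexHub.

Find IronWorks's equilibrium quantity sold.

IronWorks's profit: π = (p_{IronWorks} − 4)(92 − 3p_{IronWorks} + 2p_{FlexHub}).
∂π/∂p_{IronWorks} = 104 − 6p_{IronWorks} + 2p_{FlexHub} = 0 ⇒ p_{IronWorks} = 52/3 + (1/3)p_{FlexHub}.
Similarly p_{FlexHub} = 67/3 + (1/3)p_{IronWorks}.
Plugging p_{FlexHub} into IronWorks's best response: p_{IronWorks} = 52/3 + (1/3)(67/3 + (1/3)p_{IronWorks}) ⇒ (8/9)p_{IronWorks} = 223/9, so p_{IronWorks} = 27.875.
Then p_{FlexHub} = 67/3 + (1/3)·27.875 = 31.625.
q_{IronWorks} = 92 − 3·27.875 + 2·31.625 = 71.625.

71.625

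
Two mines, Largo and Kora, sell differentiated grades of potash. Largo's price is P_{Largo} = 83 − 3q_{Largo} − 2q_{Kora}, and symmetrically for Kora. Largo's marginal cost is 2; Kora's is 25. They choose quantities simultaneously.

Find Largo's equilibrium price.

Mine Largo's profit: π = q_{Largo}(83 − 3q_{Largo} − 2q_{Kora}) − 2q_{Largo}.
∂π/∂q_{Largo} = 81 − 6q_{Largo} − 2q_{Kora} = 0 ⇒ q_{Largo} = 13.5 − (1/3)q_{Kora}.
Similarly q_{Kora} = 29/3 − (1/3)q_{Largo}.
Plugging q_{Kora} into Largo's best response: q_{Largo} = 13.5 − (1/3)(29/3 − (1/3)q_{Largo}) ⇒ (8/9)q_{Largo} = 185/18, so q_{Largo} = 11.5625.
Then q_{Kora} = 29/3 − (1/3)·11.5625 = 5.8125.
P_{Largo} = 83 − 3·11.5625 − 2·5.8125 = 36.6875.

36.6875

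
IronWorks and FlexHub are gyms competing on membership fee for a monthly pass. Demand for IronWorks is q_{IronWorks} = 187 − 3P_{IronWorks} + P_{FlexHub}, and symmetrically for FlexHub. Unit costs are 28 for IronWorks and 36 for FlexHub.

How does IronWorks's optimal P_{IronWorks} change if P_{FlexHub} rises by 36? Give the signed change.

6

IronWorks's profit: π = (P_{IronWorks} − 28)(187 − 3P_{IronWorks} + P_{FlexHub}).
∂π/∂P_{IronWorks} = 271 − 6P_{IronWorks} + P_{FlexHub} = 0 ⇒ P_{IronWorks} = 271/6 + (1/6)P_{FlexHub}.
The reaction-function slope is 1/6, so a 36-unit rise in P_{FlexHub} moves P_{IronWorks} by 1/6 × 36 = 6. IronWorks's best response rises — the actions are strategic complements.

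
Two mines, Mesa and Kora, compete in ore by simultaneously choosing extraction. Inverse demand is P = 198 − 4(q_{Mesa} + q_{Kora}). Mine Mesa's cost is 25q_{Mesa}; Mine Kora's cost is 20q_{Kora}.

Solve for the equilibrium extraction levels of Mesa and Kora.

Mine Mesa's profit: π = q_{Mesa}(198 − 4(q_{Mesa} + q_{Kora})) − 25q_{Mesa}.
∂π/∂q_{Mesa} = 173 − 8q_{Mesa} − 4q_{Kora} = 0, so q_{Mesa} = 21.625 − 0.5q_{Kora}.
By the same steps for Kora: q_{Kora} = 22.25 − 0.5q_{Mesa}.
Plugging q_{Kora} into Mesa's best response: q_{Mesa} = 21.625 − 0.5(22.25 − 0.5q_{Mesa}) ⇒ 0.75q_{Mesa} = 10.5, so q_{Mesa} = 14.
Then q_{Kora} = 22.25 − 0.5·14 = 15.25.

14, 15.25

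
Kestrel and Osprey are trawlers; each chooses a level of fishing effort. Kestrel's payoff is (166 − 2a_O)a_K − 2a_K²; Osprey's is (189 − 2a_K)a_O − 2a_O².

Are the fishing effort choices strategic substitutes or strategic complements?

Expanding Kestrel's payoff: 166a_K − 2a_Oa_K − 2a_K².
∂π/∂a_K = 166 − 2a_O − 4a_K = 0, so a_K = 41.5 − 0.5a_O.
The best-response slope da_K/da_O = −0.5 < 0: the reaction function is downward-sloping, so the choices are strategic substitutes.

strategic substitutes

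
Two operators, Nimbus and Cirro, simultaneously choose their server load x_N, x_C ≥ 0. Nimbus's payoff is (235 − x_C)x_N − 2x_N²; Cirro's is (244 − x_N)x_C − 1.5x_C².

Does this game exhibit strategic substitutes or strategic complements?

Expanding Nimbus's payoff: 235x_N − x_Cx_N − 2x_N².
∂π/∂x_N = 235 − x_C − 4x_N = 0, so x_N = 58.75 − 0.25x_C.
The best-response slope dx_N/dx_C = −0.25 < 0: the reaction function is downward-sloping, so the choices are strategic substitutes.

strategic substitutes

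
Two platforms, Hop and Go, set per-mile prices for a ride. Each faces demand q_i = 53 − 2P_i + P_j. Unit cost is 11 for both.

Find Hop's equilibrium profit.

392

Hop's profit: π = (P_{Hop} − 11)(53 − 2P_{Hop} + P_{Go}).
∂π/∂P_{Hop} = 75 − 4P_{Hop} + P_{Go} = 0 ⇒ P_{Hop} = 18.75 + 0.25P_{Go}.
By symmetry P_{Go} = P_{Hop}; substituting into the reaction function, 0.75P_{Hop} = 18.75 and P_{Hop} = 25.
q_{Hop} = 53 − 2·25 + 25 = 28.
Profit = (25 − 11)·28 = 392.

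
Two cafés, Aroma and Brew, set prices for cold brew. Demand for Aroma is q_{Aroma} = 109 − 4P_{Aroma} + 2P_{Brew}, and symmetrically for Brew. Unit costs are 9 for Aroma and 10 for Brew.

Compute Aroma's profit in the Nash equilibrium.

Aroma's profit: π = (P_{Aroma} − 9)(109 − 4P_{Aroma} + 2P_{Brew}).
∂π/∂P_{Aroma} = 145 − 8P_{Aroma} + 2P_{Brew} = 0 ⇒ P_{Aroma} = 18.125 + 0.25P_{Brew}.
Similarly P_{Brew} = 18.625 + 0.25P_{Aroma}.
Substituting the second reaction function into the first: P_{Aroma} = 18.125 + 0.25(18.625 + 0.25P_{Aroma}), which gives 0.9375P_{Aroma} = 729/32 ⇒ P_{Aroma} = 24.3.
Then P_{Brew} = 18.625 + 0.25·24.3 = 24.7.
q_{Aroma} = 109 − 4·24.3 + 2·24.7 = 61.2.
Profit = (24.3 − 9)·61.2 = 936.36.

936.36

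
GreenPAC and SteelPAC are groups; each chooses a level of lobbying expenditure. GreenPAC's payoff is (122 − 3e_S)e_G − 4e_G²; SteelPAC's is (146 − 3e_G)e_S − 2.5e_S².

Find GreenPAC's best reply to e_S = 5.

13.375

Expanding GreenPAC's payoff: 122e_G − 3e_Se_G − 4e_G².
∂π/∂e_G = 122 − 3e_S − 8e_G = 0, so e_G = 15.25 − 0.375e_S.
At e_S = 5: e_G = 15.25 − 0.375·5 = 13.375.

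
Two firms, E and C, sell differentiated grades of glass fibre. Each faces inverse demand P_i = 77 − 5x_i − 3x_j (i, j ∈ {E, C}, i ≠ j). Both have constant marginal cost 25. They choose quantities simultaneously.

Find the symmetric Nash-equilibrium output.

Firm E's profit: π = x_E(77 − 5x_E − 3x_C) − 25x_E.
∂π/∂x_E = 52 − 10x_E − 3x_C = 0 ⇒ x_E = 5.2 − 0.3x_C.
By symmetry x_C = x_E; substituting into the reaction function, 1.3x_E = 5.2 and x_E = 4.

4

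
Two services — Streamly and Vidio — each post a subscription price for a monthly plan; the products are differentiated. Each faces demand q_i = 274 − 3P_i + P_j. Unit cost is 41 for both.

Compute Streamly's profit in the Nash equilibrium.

Streamly's profit: π = (P_{Streamly} − 41)(274 − 3P_{Streamly} + P_{Vidio}).
∂π/∂P_{Streamly} = 397 − 6P_{Streamly} + P_{Vidio} = 0 ⇒ P_{Streamly} = 397/6 + (1/6)P_{Vidio}.
By symmetry P_{Vidio} = P_{Streamly}; substituting into the reaction function, (5/6)P_{Streamly} = 397/6 and P_{Streamly} = 79.4.
q_{Streamly} = 274 − 3·79.4 + 79.4 = 115.2.
Profit = (79.4 − 41)·115.2 = 4423.68.

4423.68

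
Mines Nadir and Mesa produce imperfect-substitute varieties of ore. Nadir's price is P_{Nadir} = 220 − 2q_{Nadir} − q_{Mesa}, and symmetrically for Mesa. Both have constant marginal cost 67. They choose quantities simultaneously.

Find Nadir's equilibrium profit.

Mine Nadir's profit: π = q_{Nadir}(220 − 2q_{Nadir} − q_{Mesa}) − 67q_{Nadir}.
∂π/∂q_{Nadir} = 153 − 4q_{Nadir} − q_{Mesa} = 0 ⇒ q_{Nadir} = 38.25 − 0.25q_{Mesa}.
Setting q_{Nadir} = q_{Mesa} in the reaction function: q_{Nadir} = 38.25 − 0.25q_{Nadir}, so q_{Nadir} = 38.25 / 1.25 = 30.6.
P_{Nadir} = 220 − 2·30.6 − 30.6 = 128.2.
Profit = (128.2 − 67)·30.6 = 1872.72.

1872.72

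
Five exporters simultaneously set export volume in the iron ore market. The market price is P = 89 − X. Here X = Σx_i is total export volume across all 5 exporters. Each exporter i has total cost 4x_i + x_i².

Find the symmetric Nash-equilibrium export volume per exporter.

A representative exporter's profit is π_i = x_i(89 − X) − 4x_i − x_i², with X = x_i + Σ_{j≠i} x_j.
First-order condition: 85 − 4x_i − Σ_{j≠i} x_j = 0.
With identical exporters, set every x_j = x: then 85 − 4x − 4x = 0, i.e. x = 85/8 = 10.625.

10.625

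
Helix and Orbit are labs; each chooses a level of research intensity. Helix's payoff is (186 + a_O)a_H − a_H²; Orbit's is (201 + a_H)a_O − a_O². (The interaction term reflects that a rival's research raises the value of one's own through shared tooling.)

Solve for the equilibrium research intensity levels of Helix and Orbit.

Expanding Helix's payoff: 186a_H + a_Oa_H − a_H².
∂π/∂a_H = 186 + a_O − 2a_H = 0, so a_H = 93 + 0.5a_O.
Likewise for Orbit: a_O = 100.5 + 0.5a_H.
Substituting the second reaction function into the first: a_H = 93 + 0.5(100.5 + 0.5a_H), which gives 0.75a_H = 143.25 ⇒ a_H = 191.
Then a_O = 100.5 + 0.5·191 = 196.

191, 196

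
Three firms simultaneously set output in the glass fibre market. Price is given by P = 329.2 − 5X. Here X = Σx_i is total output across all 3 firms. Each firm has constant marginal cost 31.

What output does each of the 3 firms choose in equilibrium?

14.91

A representative firm's profit is π_i = x_i(329.2 − 5X) − 31x_i, with X = x_i + Σ_{j≠i} x_j.
First-order condition: 298.2 − 10x_i − 5Σ_{j≠i} x_j = 0.
In a symmetric equilibrium every firm chooses the same x, so Σ_{j≠i} x_j = 2x. The condition becomes 298.2 − 20x = 0, giving x = 298.2/20 = 14.91.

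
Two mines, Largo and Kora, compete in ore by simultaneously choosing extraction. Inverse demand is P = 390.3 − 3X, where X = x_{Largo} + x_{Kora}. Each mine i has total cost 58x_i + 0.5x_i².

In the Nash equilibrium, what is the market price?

Mine Largo's profit: π = x_{Largo}(390.3 − 3(x_{Largo} + x_{Kora})) − 58x_{Largo} − 0.5x_{Largo}².
∂π/∂x_{Largo} = 332.3 − 7x_{Largo} − 3x_{Kora} = 0, so x_{Largo} = 3323/70 − (3/7)x_{Kora}.
By symmetry x_{Kora} = x_{Largo}; substituting into the reaction function, (10/7)x_{Largo} = 3323/70 and x_{Largo} = 33.23.
Equilibrium price: P = 390.3 − 3·66.46 = 190.92.

190.92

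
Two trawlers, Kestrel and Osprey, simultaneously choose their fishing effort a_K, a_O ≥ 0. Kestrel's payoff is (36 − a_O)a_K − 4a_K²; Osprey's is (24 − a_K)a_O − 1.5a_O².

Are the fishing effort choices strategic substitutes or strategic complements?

strategic substitutes

Expanding Kestrel's payoff: 36a_K − a_Oa_K − 4a_K².
∂π/∂a_K = 36 − a_O − 8a_K = 0, so a_K = 4.5 − 0.125a_O.
The best-response slope da_K/da_O = −0.125 < 0: the reaction function is downward-sloping, so the choices are strategic substitutes.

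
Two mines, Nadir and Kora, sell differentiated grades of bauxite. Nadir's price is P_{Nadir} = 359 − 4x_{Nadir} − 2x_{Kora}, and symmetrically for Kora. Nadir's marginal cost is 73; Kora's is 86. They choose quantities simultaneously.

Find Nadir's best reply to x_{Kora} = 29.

Mine Nadir's profit: π = x_{Nadir}(359 − 4x_{Nadir} − 2x_{Kora}) − 73x_{Nadir}.
∂π/∂x_{Nadir} = 286 − 8x_{Nadir} − 2x_{Kora} = 0 ⇒ x_{Nadir} = 35.75 − 0.25x_{Kora}.
At x_{Kora} = 29: x_{Nadir} = 35.75 − 0.25·29 = 28.5.

28.5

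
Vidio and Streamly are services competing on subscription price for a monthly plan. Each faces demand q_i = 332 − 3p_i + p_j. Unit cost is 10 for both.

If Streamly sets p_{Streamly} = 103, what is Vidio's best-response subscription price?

Vidio's profit: π = (p_{Vidio} − 10)(332 − 3p_{Vidio} + p_{Streamly}).
∂π/∂p_{Vidio} = 362 − 6p_{Vidio} + p_{Streamly} = 0 ⇒ p_{Vidio} = 181/3 + (1/6)p_{Streamly}.
At p_{Streamly} = 103: p_{Vidio} = 181/3 + (1/6)·103 = 77.5.

77.5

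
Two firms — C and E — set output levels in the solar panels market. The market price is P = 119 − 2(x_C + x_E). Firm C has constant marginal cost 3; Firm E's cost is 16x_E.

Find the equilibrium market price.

Firm C's profit: π = x_C(119 − 2(x_C + x_E)) − 3x_C.
∂π/∂x_C = 116 − 4x_C − 2x_E = 0, so x_C = 29 − 0.5x_E.
By the same steps for E: x_E = 25.75 − 0.5x_C.
Plugging x_E into C's best response: x_C = 29 − 0.5(25.75 − 0.5x_C) ⇒ 0.75x_C = 16.125, so x_C = 21.5.
Then x_E = 25.75 − 0.5·21.5 = 15.
Equilibrium price: P = 119 − 2·36.5 = 46.

46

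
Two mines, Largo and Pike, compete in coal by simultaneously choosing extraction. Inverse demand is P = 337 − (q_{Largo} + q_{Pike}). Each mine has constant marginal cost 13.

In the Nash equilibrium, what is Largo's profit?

Mine Largo's profit: π = q_{Largo}(337 − (q_{Largo} + q_{Pike})) − 13q_{Largo}.
∂π/∂q_{Largo} = 324 − 2q_{Largo} − q_{Pike} = 0, so q_{Largo} = 162 − 0.5q_{Pike}.
By symmetry q_{Pike} = q_{Largo}; substituting into the reaction function, 1.5q_{Largo} = 162 and q_{Largo} = 108.
Price P = 337 − 216 = 121.
Largo's profit: (121 − 13)·108 = 11664.

11664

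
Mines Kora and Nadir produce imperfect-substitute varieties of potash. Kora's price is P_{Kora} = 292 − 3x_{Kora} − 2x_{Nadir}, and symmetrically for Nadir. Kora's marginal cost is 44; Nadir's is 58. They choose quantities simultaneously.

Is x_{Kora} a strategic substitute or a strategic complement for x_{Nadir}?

Mine Kora's profit: π = x_{Kora}(292 − 3x_{Kora} − 2x_{Nadir}) − 44x_{Kora}.
∂π/∂x_{Kora} = 248 − 6x_{Kora} − 2x_{Nadir} = 0 ⇒ x_{Kora} = 124/3 − (1/3)x_{Nadir}.
The best-response slope dx_{Kora}/dx_{Nadir} = −1/3 < 0: the reaction function is downward-sloping, so the choices are strategic substitutes.

strategic substitutes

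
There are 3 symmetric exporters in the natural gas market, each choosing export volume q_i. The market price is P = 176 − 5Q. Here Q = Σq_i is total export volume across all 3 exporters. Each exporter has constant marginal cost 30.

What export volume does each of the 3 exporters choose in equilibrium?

7.3

A representative exporter's profit is π_i = q_i(176 − 5Q) − 30q_i, with Q = q_i + Σ_{j≠i} q_j.
First-order condition: 146 − 10q_i − 5Σ_{j≠i} q_j = 0.
With identical exporters, set every q_j = q: then 146 − 10q − 10q = 0, i.e. q = 146/20 = 7.3.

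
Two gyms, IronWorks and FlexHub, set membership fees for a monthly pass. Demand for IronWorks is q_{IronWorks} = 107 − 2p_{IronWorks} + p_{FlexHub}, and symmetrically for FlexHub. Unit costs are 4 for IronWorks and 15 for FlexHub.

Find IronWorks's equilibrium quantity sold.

71.6

IronWorks's profit: π = (p_{IronWorks} − 4)(107 − 2p_{IronWorks} + p_{FlexHub}).
∂π/∂p_{IronWorks} = 115 − 4p_{IronWorks} + p_{FlexHub} = 0 ⇒ p_{IronWorks} = 28.75 + 0.25p_{FlexHub}.
Similarly p_{FlexHub} = 34.25 + 0.25p_{IronWorks}.
Solving the two reaction functions simultaneously: (1 − (0.25)(0.25))p_{IronWorks} = 28.75 + 0.25·34.25, so 0.9375p_{IronWorks} = 37.3125 and p_{IronWorks} = 39.8.
Then p_{FlexHub} = 34.25 + 0.25·39.8 = 44.2.
q_{IronWorks} = 107 − 2·39.8 + 44.2 = 71.6.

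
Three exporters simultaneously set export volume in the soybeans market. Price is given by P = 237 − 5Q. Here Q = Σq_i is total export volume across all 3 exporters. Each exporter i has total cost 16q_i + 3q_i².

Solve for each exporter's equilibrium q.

8.5

A representative exporter's profit is π_i = q_i(237 − 5Q) − 16q_i − 3q_i², with Q = q_i + Σ_{j≠i} q_j.
First-order condition: 221 − 16q_i − 5Σ_{j≠i} q_j = 0.
In a symmetric equilibrium every exporter chooses the same q, so Σ_{j≠i} q_j = 2q. The condition becomes 221 − 26q = 0, giving q = 221/26 = 8.5.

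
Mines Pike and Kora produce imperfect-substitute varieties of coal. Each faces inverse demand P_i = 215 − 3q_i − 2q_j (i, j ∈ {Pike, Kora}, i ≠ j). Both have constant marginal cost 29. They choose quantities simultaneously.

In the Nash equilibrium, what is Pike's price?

98.75

Mine Pike's profit: π = q_{Pike}(215 − 3q_{Pike} − 2q_{Kora}) − 29q_{Pike}.
∂π/∂q_{Pike} = 186 − 6q_{Pike} − 2q_{Kora} = 0 ⇒ q_{Pike} = 31 − (1/3)q_{Kora}.
By symmetry q_{Kora} = q_{Pike}; substituting into the reaction function, (4/3)q_{Pike} = 31 and q_{Pike} = 23.25.
P_{Pike} = 215 − 3·23.25 − 2·23.25 = 98.75.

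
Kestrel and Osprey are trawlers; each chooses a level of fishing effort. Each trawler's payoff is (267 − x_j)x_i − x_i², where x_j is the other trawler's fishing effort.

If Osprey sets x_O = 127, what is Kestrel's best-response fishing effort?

Kestrel's payoff is (267 − x_O)x_K − x_K².
∂π/∂x_K = 267 − x_O − 2x_K = 0, so x_K = 133.5 − 0.5x_O.
At x_O = 127: x_K = 133.5 − 0.5·127 = 70.

70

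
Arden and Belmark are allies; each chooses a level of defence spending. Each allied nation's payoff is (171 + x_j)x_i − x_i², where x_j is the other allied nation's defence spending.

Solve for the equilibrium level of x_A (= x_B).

171

Arden's payoff is (171 + x_B)x_A − x_A².
∂π/∂x_A = 171 + x_B − 2x_A = 0, so x_A = 85.5 + 0.5x_B.
The game is symmetric, so in equilibrium x_B = x_A: the reaction function gives 0.5x_A = 85.5, hence x_A = 171.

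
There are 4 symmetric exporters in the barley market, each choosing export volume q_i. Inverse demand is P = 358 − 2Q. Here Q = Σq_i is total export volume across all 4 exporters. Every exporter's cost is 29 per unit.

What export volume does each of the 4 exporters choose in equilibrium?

A representative exporter's profit is π_i = q_i(358 − 2Q) − 29q_i, with Q = q_i + Σ_{j≠i} q_j.
First-order condition: 329 − 4q_i − 2Σ_{j≠i} q_j = 0.
With identical exporters, set every q_j = q: then 329 − 4q − 6q = 0, i.e. q = 329/10 = 32.9.

32.9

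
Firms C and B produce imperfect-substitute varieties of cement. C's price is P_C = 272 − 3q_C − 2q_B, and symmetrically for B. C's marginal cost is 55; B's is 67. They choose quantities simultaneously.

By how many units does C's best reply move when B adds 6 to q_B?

Firm C's profit: π = q_C(272 − 3q_C − 2q_B) − 55q_C.
∂π/∂q_C = 217 − 6q_C − 2q_B = 0 ⇒ q_C = 217/6 − (1/3)q_B.
The reaction-function slope is −1/3, so a 6-unit rise in q_B moves q_C by −1/3 × 6 = −2. C's best response falls — the actions are strategic substitutes.

-2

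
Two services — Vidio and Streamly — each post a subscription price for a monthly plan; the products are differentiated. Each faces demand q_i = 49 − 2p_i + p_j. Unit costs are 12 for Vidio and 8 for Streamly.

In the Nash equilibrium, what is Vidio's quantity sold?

23.6

Vidio's profit: π = (p_{Vidio} − 12)(49 − 2p_{Vidio} + p_{Streamly}).
∂π/∂p_{Vidio} = 73 − 4p_{Vidio} + p_{Streamly} = 0 ⇒ p_{Vidio} = 18.25 + 0.25p_{Streamly}.
Similarly p_{Streamly} = 16.25 + 0.25p_{Vidio}.
Plugging p_{Streamly} into Vidio's best response: p_{Vidio} = 18.25 + 0.25(16.25 + 0.25p_{Vidio}) ⇒ 0.9375p_{Vidio} = 22.3125, so p_{Vidio} = 23.8.
Then p_{Streamly} = 16.25 + 0.25·23.8 = 22.2.
q_{Vidio} = 49 − 2·23.8 + 22.2 = 23.6.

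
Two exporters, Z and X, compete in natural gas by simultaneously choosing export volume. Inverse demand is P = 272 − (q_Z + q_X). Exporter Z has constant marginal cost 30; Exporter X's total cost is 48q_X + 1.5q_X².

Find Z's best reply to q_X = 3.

Exporter Z's profit: π = q_Z(272 − (q_Z + q_X)) − 30q_Z.
∂π/∂q_Z = 242 − 2q_Z − q_X = 0, so q_Z = 121 − 0.5q_X.
At q_X = 3: q_Z = 121 − 0.5·3 = 119.5.

119.5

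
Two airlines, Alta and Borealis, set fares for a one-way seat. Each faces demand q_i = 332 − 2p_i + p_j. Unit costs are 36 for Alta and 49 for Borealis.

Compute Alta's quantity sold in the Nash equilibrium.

200.8

Alta's profit: π = (p_{Alta} − 36)(332 − 2p_{Alta} + p_{Borealis}).
∂π/∂p_{Alta} = 404 − 4p_{Alta} + p_{Borealis} = 0 ⇒ p_{Alta} = 101 + 0.25p_{Borealis}.
Similarly p_{Borealis} = 107.5 + 0.25p_{Alta}.
Plugging p_{Borealis} into Alta's best response: p_{Alta} = 101 + 0.25(107.5 + 0.25p_{Alta}) ⇒ 0.9375p_{Alta} = 127.875, so p_{Alta} = 136.4.
Then p_{Borealis} = 107.5 + 0.25·136.4 = 141.6.
q_{Alta} = 332 − 2·136.4 + 141.6 = 200.8.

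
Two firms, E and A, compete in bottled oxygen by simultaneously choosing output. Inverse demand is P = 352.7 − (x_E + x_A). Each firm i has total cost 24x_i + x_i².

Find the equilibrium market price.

Firm E's profit: π = x_E(352.7 − (x_E + x_A)) − 24x_E − x_E².
∂π/∂x_E = 328.7 − 4x_E − x_A = 0, so x_E = 82.175 − 0.25x_A.
Setting x_E = x_A in the reaction function: x_E = 82.175 − 0.25x_E, so x_E = 82.175 / 1.25 = 65.74.
Equilibrium price: P = 352.7 − 131.48 = 221.22.

221.22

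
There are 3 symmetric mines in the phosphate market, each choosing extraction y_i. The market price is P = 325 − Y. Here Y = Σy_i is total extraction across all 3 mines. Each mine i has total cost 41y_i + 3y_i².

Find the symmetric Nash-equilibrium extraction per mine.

A representative mine's profit is π_i = y_i(325 − Y) − 41y_i − 3y_i², with Y = y_i + Σ_{j≠i} y_j.
First-order condition: 284 − 8y_i − Σ_{j≠i} y_j = 0.
With identical mines, set every y_j = y: then 284 − 8y − 2y = 0, i.e. y = 284/10 = 28.4.

28.4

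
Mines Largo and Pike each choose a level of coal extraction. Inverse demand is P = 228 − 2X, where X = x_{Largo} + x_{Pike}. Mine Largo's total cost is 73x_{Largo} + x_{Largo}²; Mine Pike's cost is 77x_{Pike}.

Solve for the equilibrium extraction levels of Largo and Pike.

Mine Largo's profit: π = x_{Largo}(228 − 2(x_{Largo} + x_{Pike})) − 73x_{Largo} − x_{Largo}².
∂π/∂x_{Largo} = 155 − 6x_{Largo} − 2x_{Pike} = 0, so x_{Largo} = 155/6 − (1/3)x_{Pike}.
For Pike: ∂π/∂x_{Pike} = 151 − 4x_{Pike} − 2x_{Largo} = 0 ⇒ x_{Pike} = 37.75 − 0.5x_{Largo}.
Solving the two reaction functions simultaneously: (1 − (−1/3)(−0.5))x_{Largo} = 155/6 − (1/3)·37.75, so (5/6)x_{Largo} = 13.25 and x_{Largo} = 15.9.
Then x_{Pike} = 37.75 − 0.5·15.9 = 29.8.

15.9, 29.8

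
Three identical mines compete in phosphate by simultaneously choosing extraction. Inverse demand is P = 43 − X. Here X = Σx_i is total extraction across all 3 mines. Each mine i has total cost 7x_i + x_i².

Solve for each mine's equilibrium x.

A representative mine's profit is π_i = x_i(43 − X) − 7x_i − x_i², with X = x_i + Σ_{j≠i} x_j.
First-order condition: 36 − 4x_i − Σ_{j≠i} x_j = 0.
Imposing symmetry (x_j = x for all j) turns Σ_{j≠i} x_j into 2x, so 36 = 6x and x = 6.

6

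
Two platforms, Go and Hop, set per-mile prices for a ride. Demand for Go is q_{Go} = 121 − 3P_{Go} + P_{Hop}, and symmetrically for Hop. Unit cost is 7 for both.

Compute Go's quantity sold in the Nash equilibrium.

Go's profit: π = (P_{Go} − 7)(121 − 3P_{Go} + P_{Hop}).
∂π/∂P_{Go} = 142 − 6P_{Go} + P_{Hop} = 0 ⇒ P_{Go} = 71/3 + (1/6)P_{Hop}.
Setting P_{Go} = P_{Hop} in the reaction function: P_{Go} = 71/3 + (1/6)P_{Go}, so P_{Go} = (71/3) / (5/6) = 28.4.
q_{Go} = 121 − 3·28.4 + 28.4 = 64.2.

64.2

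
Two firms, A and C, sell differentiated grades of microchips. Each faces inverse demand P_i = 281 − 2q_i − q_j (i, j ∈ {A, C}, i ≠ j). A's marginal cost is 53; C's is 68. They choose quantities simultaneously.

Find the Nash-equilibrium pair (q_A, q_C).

Firm A's profit: π = q_A(281 − 2q_A − q_C) − 53q_A.
∂π/∂q_A = 228 − 4q_A − q_C = 0 ⇒ q_A = 57 − 0.25q_C.
Similarly q_C = 53.25 − 0.25q_A.
Solving the two reaction functions simultaneously: (1 − (−0.25)(−0.25))q_A = 57 − 0.25·53.25, so 0.9375q_A = 43.6875 and q_A = 46.6.
Then q_C = 53.25 − 0.25·46.6 = 41.6.

46.6, 41.6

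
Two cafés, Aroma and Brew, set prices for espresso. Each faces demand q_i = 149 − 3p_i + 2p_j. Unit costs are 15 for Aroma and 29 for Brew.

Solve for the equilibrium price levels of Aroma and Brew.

51.125, 56.375

Aroma's profit: π = (p_{Aroma} − 15)(149 − 3p_{Aroma} + 2p_{Brew}).
∂π/∂p_{Aroma} = 194 − 6p_{Aroma} + 2p_{Brew} = 0 ⇒ p_{Aroma} = 97/3 + (1/3)p_{Brew}.
Similarly p_{Brew} = 118/3 + (1/3)p_{Aroma}.
Plugging p_{Brew} into Aroma's best response: p_{Aroma} = 97/3 + (1/3)(118/3 + (1/3)p_{Aroma}) ⇒ (8/9)p_{Aroma} = 409/9, so p_{Aroma} = 51.125.
Then p_{Brew} = 118/3 + (1/3)·51.125 = 56.375.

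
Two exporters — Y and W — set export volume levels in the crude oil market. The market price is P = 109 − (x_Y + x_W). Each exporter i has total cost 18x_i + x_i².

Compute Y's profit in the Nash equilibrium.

Exporter Y's profit: π = x_Y(109 − (x_Y + x_W)) − 18x_Y − x_Y².
∂π/∂x_Y = 91 − 4x_Y − x_W = 0, so x_Y = 22.75 − 0.25x_W.
Setting x_Y = x_W in the reaction function: x_Y = 22.75 − 0.25x_Y, so x_Y = 22.75 / 1.25 = 18.2.
Price P = 109 − 36.4 = 72.6.
Y's profit: (72.6 − 18)·18.2 − (18.2)² = 662.48.

662.48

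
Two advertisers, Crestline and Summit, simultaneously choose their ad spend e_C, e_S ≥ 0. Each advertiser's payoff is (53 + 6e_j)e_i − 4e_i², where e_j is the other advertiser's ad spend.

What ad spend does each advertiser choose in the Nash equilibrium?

26.5

Crestline's payoff is (53 + 6e_S)e_C − 4e_C².
∂π/∂e_C = 53 + 6e_S − 8e_C = 0, so e_C = 6.625 + 0.75e_S.
Setting e_C = e_S in the reaction function: e_C = 6.625 + 0.75e_C, so e_C = 6.625 / 0.25 = 26.5.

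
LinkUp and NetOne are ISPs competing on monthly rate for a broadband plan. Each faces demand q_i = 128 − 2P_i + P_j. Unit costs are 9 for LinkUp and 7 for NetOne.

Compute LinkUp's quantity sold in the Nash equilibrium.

78.8

LinkUp's profit: π = (P_{LinkUp} − 9)(128 − 2P_{LinkUp} + P_{NetOne}).
∂π/∂P_{LinkUp} = 146 − 4P_{LinkUp} + P_{NetOne} = 0 ⇒ P_{LinkUp} = 36.5 + 0.25P_{NetOne}.
Similarly P_{NetOne} = 35.5 + 0.25P_{LinkUp}.
Solving the two reaction functions simultaneously: (1 − (0.25)(0.25))P_{LinkUp} = 36.5 + 0.25·35.5, so 0.9375P_{LinkUp} = 45.375 and P_{LinkUp} = 48.4.
Then P_{NetOne} = 35.5 + 0.25·48.4 = 47.6.
q_{LinkUp} = 128 − 2·48.4 + 47.6 = 78.8.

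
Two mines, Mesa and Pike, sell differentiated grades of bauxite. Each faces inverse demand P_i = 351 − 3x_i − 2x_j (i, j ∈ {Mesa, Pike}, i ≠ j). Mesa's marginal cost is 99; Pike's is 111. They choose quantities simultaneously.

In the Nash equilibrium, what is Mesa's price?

Mine Mesa's profit: π = x_{Mesa}(351 − 3x_{Mesa} − 2x_{Pike}) − 99x_{Mesa}.
∂π/∂x_{Mesa} = 252 − 6x_{Mesa} − 2x_{Pike} = 0 ⇒ x_{Mesa} = 42 − (1/3)x_{Pike}.
Similarly x_{Pike} = 40 − (1/3)x_{Mesa}.
Plugging x_{Pike} into Mesa's best response: x_{Mesa} = 42 − (1/3)(40 − (1/3)x_{Mesa}) ⇒ (8/9)x_{Mesa} = 86/3, so x_{Mesa} = 32.25.
Then x_{Pike} = 40 − (1/3)·32.25 = 29.25.
P_{Mesa} = 351 − 3·32.25 − 2·29.25 = 195.75.

195.75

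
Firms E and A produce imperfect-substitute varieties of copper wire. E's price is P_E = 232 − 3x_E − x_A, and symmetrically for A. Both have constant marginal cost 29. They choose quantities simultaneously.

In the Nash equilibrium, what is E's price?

116

Firm E's profit: π = x_E(232 − 3x_E − x_A) − 29x_E.
∂π/∂x_E = 203 − 6x_E − x_A = 0 ⇒ x_E = 203/6 − (1/6)x_A.
Setting x_E = x_A in the reaction function: x_E = 203/6 − (1/6)x_E, so x_E = (203/6) / (7/6) = 29.
P_E = 232 − 3·29 − 29 = 116.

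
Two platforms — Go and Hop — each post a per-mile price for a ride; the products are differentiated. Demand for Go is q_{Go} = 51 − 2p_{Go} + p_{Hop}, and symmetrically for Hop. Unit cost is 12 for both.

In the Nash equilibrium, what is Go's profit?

338

Go's profit: π = (p_{Go} − 12)(51 − 2p_{Go} + p_{Hop}).
∂π/∂p_{Go} = 75 − 4p_{Go} + p_{Hop} = 0 ⇒ p_{Go} = 18.75 + 0.25p_{Hop}.
By symmetry p_{Hop} = p_{Go}; substituting into the reaction function, 0.75p_{Go} = 18.75 and p_{Go} = 25.
q_{Go} = 51 − 2·25 + 25 = 26.
Profit = (25 − 12)·26 = 338.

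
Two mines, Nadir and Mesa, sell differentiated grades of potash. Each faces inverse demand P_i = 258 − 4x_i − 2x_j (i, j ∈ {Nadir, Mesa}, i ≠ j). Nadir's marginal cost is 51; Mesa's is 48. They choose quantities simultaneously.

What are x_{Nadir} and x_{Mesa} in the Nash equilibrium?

20.6, 21.1

Mine Nadir's profit: π = x_{Nadir}(258 − 4x_{Nadir} − 2x_{Mesa}) − 51x_{Nadir}.
∂π/∂x_{Nadir} = 207 − 8x_{Nadir} − 2x_{Mesa} = 0 ⇒ x_{Nadir} = 25.875 − 0.25x_{Mesa}.
Similarly x_{Mesa} = 26.25 − 0.25x_{Nadir}.
Substituting the second reaction function into the first: x_{Nadir} = 25.875 − 0.25(26.25 − 0.25x_{Nadir}), which gives 0.9375x_{Nadir} = 19.3125 ⇒ x_{Nadir} = 20.6.
Then x_{Mesa} = 26.25 − 0.25·20.6 = 21.1.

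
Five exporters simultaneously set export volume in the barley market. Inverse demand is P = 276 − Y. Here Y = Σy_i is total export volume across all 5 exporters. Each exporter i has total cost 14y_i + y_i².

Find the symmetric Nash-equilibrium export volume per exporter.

32.75

A representative exporter's profit is π_i = y_i(276 − Y) − 14y_i − y_i², with Y = y_i + Σ_{j≠i} y_j.
First-order condition: 262 − 4y_i − Σ_{j≠i} y_j = 0.
Imposing symmetry (y_j = y for all j) turns Σ_{j≠i} y_j into 4y, so 262 = 8y and y = 32.75.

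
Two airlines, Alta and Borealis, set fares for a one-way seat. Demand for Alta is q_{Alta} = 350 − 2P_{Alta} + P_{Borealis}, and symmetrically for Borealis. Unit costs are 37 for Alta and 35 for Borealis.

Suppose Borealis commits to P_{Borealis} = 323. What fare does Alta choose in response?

Alta's profit: π = (P_{Alta} − 37)(350 − 2P_{Alta} + P_{Borealis}).
∂π/∂P_{Alta} = 424 − 4P_{Alta} + P_{Borealis} = 0 ⇒ P_{Alta} = 106 + 0.25P_{Borealis}.
At P_{Borealis} = 323: P_{Alta} = 106 + 0.25·323 = 186.75.

186.75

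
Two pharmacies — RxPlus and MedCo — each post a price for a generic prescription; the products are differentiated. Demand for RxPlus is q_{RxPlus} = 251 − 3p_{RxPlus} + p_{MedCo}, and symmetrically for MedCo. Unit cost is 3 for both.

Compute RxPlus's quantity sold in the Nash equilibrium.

RxPlus's profit: π = (p_{RxPlus} − 3)(251 − 3p_{RxPlus} + p_{MedCo}).
∂π/∂p_{RxPlus} = 260 − 6p_{RxPlus} + p_{MedCo} = 0 ⇒ p_{RxPlus} = 130/3 + (1/6)p_{MedCo}.
Setting p_{RxPlus} = p_{MedCo} in the reaction function: p_{RxPlus} = 130/3 + (1/6)p_{RxPlus}, so p_{RxPlus} = (130/3) / (5/6) = 52.
q_{RxPlus} = 251 − 3·52 + 52 = 147.

147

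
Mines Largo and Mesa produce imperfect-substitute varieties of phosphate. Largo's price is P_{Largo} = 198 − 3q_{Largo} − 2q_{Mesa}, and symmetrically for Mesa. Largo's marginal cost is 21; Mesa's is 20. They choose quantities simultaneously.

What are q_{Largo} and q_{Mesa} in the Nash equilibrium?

Mine Largo's profit: π = q_{Largo}(198 − 3q_{Largo} − 2q_{Mesa}) − 21q_{Largo}.
∂π/∂q_{Largo} = 177 − 6q_{Largo} − 2q_{Mesa} = 0 ⇒ q_{Largo} = 29.5 − (1/3)q_{Mesa}.
Similarly q_{Mesa} = 89/3 − (1/3)q_{Largo}.
Plugging q_{Mesa} into Largo's best response: q_{Largo} = 29.5 − (1/3)(89/3 − (1/3)q_{Largo}) ⇒ (8/9)q_{Largo} = 353/18, so q_{Largo} = 22.0625.
Then q_{Mesa} = 89/3 − (1/3)·22.0625 = 22.3125.

22.0625, 22.3125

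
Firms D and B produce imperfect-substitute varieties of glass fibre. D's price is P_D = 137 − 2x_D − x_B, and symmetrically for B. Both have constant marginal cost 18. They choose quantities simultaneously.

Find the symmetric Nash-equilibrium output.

Firm D's profit: π = x_D(137 − 2x_D − x_B) − 18x_D.
∂π/∂x_D = 119 − 4x_D − x_B = 0 ⇒ x_D = 29.75 − 0.25x_B.
By symmetry x_B = x_D; substituting into the reaction function, 1.25x_D = 29.75 and x_D = 23.8.

23.8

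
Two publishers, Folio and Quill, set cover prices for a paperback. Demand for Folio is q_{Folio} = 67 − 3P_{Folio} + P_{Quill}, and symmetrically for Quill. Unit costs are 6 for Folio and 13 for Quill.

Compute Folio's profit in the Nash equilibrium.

403.68

Folio's profit: π = (P_{Folio} − 6)(67 − 3P_{Folio} + P_{Quill}).
∂π/∂P_{Folio} = 85 − 6P_{Folio} + P_{Quill} = 0 ⇒ P_{Folio} = 85/6 + (1/6)P_{Quill}.
Similarly P_{Quill} = 53/3 + (1/6)P_{Folio}.
Solving the two reaction functions simultaneously: (1 − (1/6)(1/6))P_{Folio} = 85/6 + (1/6)·(53/3), so (35/36)P_{Folio} = 154/9 and P_{Folio} = 17.6.
Then P_{Quill} = 53/3 + (1/6)·17.6 = 20.6.
q_{Folio} = 67 − 3·17.6 + 20.6 = 34.8.
Profit = (17.6 − 6)·34.8 = 403.68.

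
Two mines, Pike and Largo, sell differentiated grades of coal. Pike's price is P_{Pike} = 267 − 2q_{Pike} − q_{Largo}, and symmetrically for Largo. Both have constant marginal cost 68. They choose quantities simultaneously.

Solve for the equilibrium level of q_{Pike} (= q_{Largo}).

39.8

Mine Pike's profit: π = q_{Pike}(267 − 2q_{Pike} − q_{Largo}) − 68q_{Pike}.
∂π/∂q_{Pike} = 199 − 4q_{Pike} − q_{Largo} = 0 ⇒ q_{Pike} = 49.75 − 0.25q_{Largo}.
Setting q_{Pike} = q_{Largo} in the reaction function: q_{Pike} = 49.75 − 0.25q_{Pike}, so q_{Pike} = 49.75 / 1.25 = 39.8.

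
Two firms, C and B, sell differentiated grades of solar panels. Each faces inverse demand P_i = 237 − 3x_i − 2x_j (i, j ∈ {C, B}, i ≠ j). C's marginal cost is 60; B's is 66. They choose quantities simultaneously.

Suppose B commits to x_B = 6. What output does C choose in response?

27.5

Firm C's profit: π = x_C(237 − 3x_C − 2x_B) − 60x_C.
∂π/∂x_C = 177 − 6x_C − 2x_B = 0 ⇒ x_C = 29.5 − (1/3)x_B.
At x_B = 6: x_C = 29.5 − (1/3)·6 = 27.5.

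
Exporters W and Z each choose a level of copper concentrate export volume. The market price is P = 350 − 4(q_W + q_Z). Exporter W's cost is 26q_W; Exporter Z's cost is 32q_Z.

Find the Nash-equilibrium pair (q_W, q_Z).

27.5, 26

Exporter W's profit: π = q_W(350 − 4(q_W + q_Z)) − 26q_W.
∂π/∂q_W = 324 − 8q_W − 4q_Z = 0, so q_W = 40.5 − 0.5q_Z.
By the same steps for Z: q_Z = 39.75 − 0.5q_W.
Plugging q_Z into W's best response: q_W = 40.5 − 0.5(39.75 − 0.5q_W) ⇒ 0.75q_W = 20.625, so q_W = 27.5.
Then q_Z = 39.75 − 0.5·27.5 = 26.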